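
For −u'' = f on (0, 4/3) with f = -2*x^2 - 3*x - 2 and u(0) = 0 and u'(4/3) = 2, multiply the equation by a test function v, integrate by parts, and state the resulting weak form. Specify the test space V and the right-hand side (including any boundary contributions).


V = {v ∈ H^1(0, 4/3) : v(0) = 0} (test functions vanish at x = 0 where u is specified); weak form: ∫_0^4/3 u'v' dx = ∫_0^4/3 (-2*x^2 - 3*x - 2) v dx + 2·v(4/3) for all v ∈ V.

Multiply both sides by a test function v and integrate from 0 to 4/3:
  ∫_0^4/3 −u''(x) v(x) dx = ∫_0^4/3 f(x) v(x) dx.
Integrate the LHS by parts once:
  ∫_0^4/3 −u'' v dx = −[u'(x) v(x)]_0^4/3 + ∫_0^4/3 u'(x) v'(x) dx.
Thus ∫_0^4/3 u'(x) v'(x) dx = ∫_0^4/3 f(x) v(x) dx + [u'(x) v(x)]_0^4/3.
Choose V so that boundary terms are either known or forced to vanish.
Mixed BC: u(0) = 0 (Dirichlet) and u'(4/3) = 2 (Neumann). Define V = {v ∈ H^1(0, 4/3) : v(0) = 0}. Then [u' v]_0^4/3 = u'(4/3)·v(4/3) − u'(0)·0 = 2·v(4/3).
Weak formulation: find u (satisfying any essential BC) such that ∫_0^4/3 u'(x) v'(x) dx = ∫_0^4/3 f v dx + 2·v(4/3) for all v ∈ V (Dirichlet at 0 absorbed into V; Neumann datum at x = 4/3 contributes the boundary term).
Substituting f(x) = -2*x^2 - 3*x - 2, the right-hand side is ∫_0^4/3 (-2*x^2 - 3*x - 2) v dx + 2·v(4/3).


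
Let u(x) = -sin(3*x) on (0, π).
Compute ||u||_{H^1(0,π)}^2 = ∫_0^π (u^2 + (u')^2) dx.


||u||_{H^1(0,π)}^2 = 5*π

u'(x) = -3*cos(3*x).
Expand u² and (u')² and integrate term by term on (0, π), using: for integers n ≥ 1, ∫_0^π sin²(nx) dx = ∫_0^π cos²(nx) dx = π/2; for n ≠ n', ∫_0^π sin(nx)sin(n'x) dx = ∫_0^π cos(nx)cos(n'x) dx = 0; and by product-to-sum, ∫_0^π sin(nx)cos(n'x) dx = ½∫_0^π [sin((n+n')x) + sin((n−n')x)] dx, which is 0 when n+n' is even and 2n/(n²−n'²) when n+n' is odd (it need not vanish on (0, π)).
  u² squared terms: (-1)²·∫sin(3x)² dx = 1·π/2 = π/2.
  So ∫_0^π u² dx = π/2.
  (u')² squared terms: (-3)²·∫cos(3x)² dx = 9·π/2 = 9*π/2.
  So ∫_0^π (u')² dx = 9*π/2.
||u||_{H^1}^2 = (π/2) + (9*π/2) = 5*π.


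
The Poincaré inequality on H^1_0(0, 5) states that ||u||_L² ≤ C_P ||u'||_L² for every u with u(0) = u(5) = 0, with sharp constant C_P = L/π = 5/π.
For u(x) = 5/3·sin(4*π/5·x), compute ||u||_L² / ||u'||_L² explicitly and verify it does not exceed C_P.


||u||_L² / ||u'||_L² = 5/(4*π) < C_P = 5/π.

u(x) = 5/3·sin(4*π/5·x), so u'(x) = 4*π*cos(4*π*x/5)/3.
Writing u(x) = A·sin(kπx/L) with A = 5/3 and k = 4, use ∫_0^L sin²(kπx/L) dx = L/2 and ∫_0^L cos²(kπx/L) dx = L/2.
u² = 25/9·sin²(4*π/5·x) and (u')² = 16*π^2/9·cos²(4*π/5·x), and each of sin², cos² integrates to L/2 = 5/2 over (0, 5).
∫_0^5 u² dx = 125/18, so ||u||_L² = 5*sqrt(10)/6.
∫_0^5 (u')² dx = 40*π^2/9, so ||u'||_L² = 2*sqrt(10)*π/3.
Ratio ||u||_L² / ||u'||_L² = 5/(4*π).
Sharp Poincaré constant on H^1_0(0, 5) is C_P = L/π = 5/π, achieved by sin(π/5·x).
This is the k = 4 harmonic; the ratio L/(kπ) is strictly less than C_P = L/π, consistent with the sharp inequality ||u||_L² ≤ C_P ||u'||_L².


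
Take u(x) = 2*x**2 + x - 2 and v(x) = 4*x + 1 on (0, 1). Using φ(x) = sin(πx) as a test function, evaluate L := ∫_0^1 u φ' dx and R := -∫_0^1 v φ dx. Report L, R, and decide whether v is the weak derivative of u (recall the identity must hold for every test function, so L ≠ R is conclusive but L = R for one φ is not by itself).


LHS = -6/π, RHS = -6/π. Yes, v = u' weakly.

u(x) = 2*x**2 + x - 2, classical derivative u'(x) = 4*x + 1.
φ(x) = sin(πx), so φ'(x) = π*cos(π*x).
Note φ(0) = φ(1) = 0, so the boundary term u·φ vanishes.
LHS = ∫_0^1 u(x) φ'(x) dx = ∫_0^1 (2*π*x^2*cos(π*x) + π*x*cos(π*x) - 2*π*cos(π*x)) dx. Term by term:
  ∫_0^1 -2*π*cos(π*x) dx = 0;  ∫_0^1 π*x*cos(π*x) dx = -2/π;  ∫_0^1 2*π*x^2*cos(π*x) dx = -4/π.
Sum: 0 − 2/π − 4/π = -6/π.
So LHS = -6/π.
∫_0^1 v(x) φ(x) dx = ∫_0^1 (4*x*sin(π*x) + sin(π*x)) dx. Term by term:
  ∫_0^1 4*x*sin(π*x) dx = 4/π;  ∫_0^1 sin(π*x) dx = 2/π.
Sum: 4/π + 2/π = 6/π.
So RHS = -∫_0^1 v(x) φ(x) dx = -6/π.
LHS = RHS, so the identity holds for this test φ.
Moreover u is smooth here and v(x) = u'(x) = 4*x + 1 pointwise, so the identity holds for every test function. Hence v is the weak derivative of u.


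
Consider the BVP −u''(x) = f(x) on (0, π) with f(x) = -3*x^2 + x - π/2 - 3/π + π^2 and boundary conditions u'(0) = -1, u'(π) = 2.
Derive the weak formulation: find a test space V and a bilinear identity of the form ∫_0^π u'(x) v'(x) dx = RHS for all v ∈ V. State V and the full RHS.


V = H^1(0, π) (v unrestricted at boundary; u is determined up to an additive constant); weak form: ∫_0^π u'v' dx = ∫_0^π (-3*x^2 + x - π/2 - 3/π + π^2) v dx + 2·v(π) + v(0) for all v ∈ V.

Multiply both sides by a test function v and integrate from 0 to π:
  ∫_0^π −u''(x) v(x) dx = ∫_0^π f(x) v(x) dx.
Integrate the LHS by parts once:
  ∫_0^π −u'' v dx = −[u'(x) v(x)]_0^π + ∫_0^π u'(x) v'(x) dx.
Thus ∫_0^π u'(x) v'(x) dx = ∫_0^π f(x) v(x) dx + [u'(x) v(x)]_0^π.
Choose V so that boundary terms are either known or forced to vanish.
u has inhomogeneous Neumann u'(0) = -1, u'(π) = 2. [u' v]_0^π = (2)·v(π) − (-1)·v(0) = 2·v(π) + v(0). Take V = H^1(0, π); boundary term becomes part of RHS.
Weak formulation: find u (satisfying any essential BC) such that ∫_0^π u'(x) v'(x) dx = ∫_0^π f v dx + 2·v(π) + v(0) for all v ∈ V (Neumann data are natural BCs: they enter the RHS as boundary terms).
Substituting f(x) = -3*x^2 + x - π/2 - 3/π + π^2, the right-hand side is ∫_0^π (-3*x^2 + x - π/2 - 3/π + π^2) v dx + 2·v(π) + v(0).
Compatibility check (pure Neumann): taking v ≡ 1 ∈ V gives 0 = ∫_0^π f dx + (2) − (-1), i.e. ∫_0^π f dx must equal u'(0) − u'(π) = -3. Indeed ∫_0^π (-3*x^2 + x - π/2 - 3/π + π^2) dx = -3, so the data are compatible. The solution is then unique only up to an additive constant (fix it e.g. by requiring ∫_0^π u dx = 0).


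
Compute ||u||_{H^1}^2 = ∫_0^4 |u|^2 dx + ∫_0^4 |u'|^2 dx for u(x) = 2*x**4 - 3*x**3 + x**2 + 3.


||u||_{H^1}^2 = 5338196/45

The H^1 norm (squared) on an interval (0, L) is
  ||u||_{H^1}^2 = ∫_0^L u(x)^2 dx + ∫_0^L u'(x)^2 dx.
Compute u'(x) = 8*x**3 - 9*x**2 + 2*x.
Then u(x)^2 = 4*x**8 - 12*x**7 + 13*x**6 - 6*x**5 + 13*x**4 - 18*x**3 + 6*x**2 + 9 and u'(x)^2 = 64*x**6 - 144*x**5 + 113*x**4 - 36*x**3 + 4*x**2.
Integrate each monomial from 0 to 4 using ∫_0^4 c·x^n dx = c·4^(n+1)/(n+1):
  ∫_0^4 u(x)^2 dx = ∫_0^4 (4*x^8 - 12*x^7 + 13*x^6 - 6*x^5 + 13*x^4 - 18*x^3 + 6*x^2 + 9) dx. Term by term:
    ∫_0^4 4*x^8 dx = 1048576/9;  ∫_0^4 -12*x^7 dx = -98304;  ∫_0^4 13*x^6 dx = 212992/7;
    ∫_0^4 -6*x^5 dx = -4096;  ∫_0^4 13*x^4 dx = 13312/5;  ∫_0^4 -18*x^3 dx = -1152;
    ∫_0^4 6*x^2 dx = 128;  ∫_0^4 9 dx = 36.
  Sum: 1048576/9 − 98304 + 212992/7 − 4096 + 13312/5 − 1152 + 128 + 36 = 14556236/315.
  ∫_0^4 u'(x)^2 dx = ∫_0^4 (64*x^6 - 144*x^5 + 113*x^4 - 36*x^3 + 4*x^2) dx. Term by term:
    ∫_0^4 64*x^6 dx = 1048576/7;  ∫_0^4 -144*x^5 dx = -98304;  ∫_0^4 113*x^4 dx = 115712/5;
    ∫_0^4 -36*x^3 dx = -2304;  ∫_0^4 4*x^2 dx = 256/3.
  Sum: 1048576/7 − 98304 + 115712/5 − 2304 + 256/3 = 7603712/105.
Adding: ||u||_{H^1}^2 = 14556236/315 + 7603712/105 = 5338196/45.


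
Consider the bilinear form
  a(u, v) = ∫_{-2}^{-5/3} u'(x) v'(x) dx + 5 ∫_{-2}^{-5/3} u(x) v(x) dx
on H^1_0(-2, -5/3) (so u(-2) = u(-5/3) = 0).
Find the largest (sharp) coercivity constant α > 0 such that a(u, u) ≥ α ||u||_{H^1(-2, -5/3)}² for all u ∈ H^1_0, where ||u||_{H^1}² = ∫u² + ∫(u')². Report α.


α = 1

Coercivity of a(·,·) on H^1_0(-2, -5/3) means a(u, u) ≥ α ||u||_{H^1}² for every u ∈ H^1_0.
The interval has length L = 1/3, and Poincaré/coercivity depend only on L. Here a(u, u) = ∫(u')² + (5)·∫u².
Here c = 5 ≥ 1, so a(u,u) = ∫(u')² + c∫u² ≥ ∫(u')² + ∫u² = ||u||_{H^1}², i.e. α = 1 works. No larger α is possible: a(u,u) ≥ α||u||_{H^1}² means (1−α)∫(u')² ≥ (α−c)∫u², and for the modes u_n = sin(nπ(x−x₀)/L) (x₀ the left endpoint) one has ∫u_n²/∫(u_n')² = (L/(nπ))² → 0, so a(u_n,u_n)/||u_n||_{H^1}² → 1. Hence the optimal constant is α = 1.
Therefore α = 1.


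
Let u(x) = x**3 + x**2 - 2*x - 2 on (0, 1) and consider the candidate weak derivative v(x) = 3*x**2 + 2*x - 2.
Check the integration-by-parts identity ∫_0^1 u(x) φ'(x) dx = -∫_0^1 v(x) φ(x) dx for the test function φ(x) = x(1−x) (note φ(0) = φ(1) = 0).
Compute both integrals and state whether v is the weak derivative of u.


LHS = 1/60, RHS = 1/60. Yes, v = u' weakly.

u(x) = x**3 + x**2 - 2*x - 2, classical derivative u'(x) = 3*x**2 + 2*x - 2.
φ(x) = x(1−x), so φ'(x) = 1 - 2*x.
Note φ(0) = φ(1) = 0, so the boundary term u·φ vanishes.
LHS = ∫_0^1 u(x) φ'(x) dx = ∫_0^1 (-2*x^4 - x^3 + 5*x^2 + 2*x - 2) dx. Term by term:
  ∫_0^1 -2*x^4 dx = -2/5;  ∫_0^1 -x^3 dx = -1/4;  ∫_0^1 5*x^2 dx = 5/3;
  ∫_0^1 2*x dx = 1;  ∫_0^1 -2 dx = -2.
Sum: -2/5 − 1/4 + 5/3 + 1 − 2 = 1/60.
So LHS = 1/60.
∫_0^1 v(x) φ(x) dx = ∫_0^1 (-3*x^4 + x^3 + 4*x^2 - 2*x) dx. Term by term:
  ∫_0^1 -3*x^4 dx = -3/5;  ∫_0^1 x^3 dx = 1/4;  ∫_0^1 4*x^2 dx = 4/3;
  ∫_0^1 -2*x dx = -1.
Sum: -3/5 + 1/4 + 4/3 − 1 = -1/60.
So RHS = -∫_0^1 v(x) φ(x) dx = 1/60.
LHS = RHS, so the identity holds for this test φ.
Moreover u is smooth here and v(x) = u'(x) = 3*x**2 + 2*x - 2 pointwise, so the identity holds for every test function. Hence v is the weak derivative of u.


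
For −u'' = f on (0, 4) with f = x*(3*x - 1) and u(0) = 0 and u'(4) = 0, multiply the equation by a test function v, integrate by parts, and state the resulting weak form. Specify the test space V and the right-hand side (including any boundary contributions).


V = {v ∈ H^1(0, 4) : v(0) = 0} (test functions vanish at x = 0 where u is specified); weak form: ∫_0^4 u'v' dx = ∫_0^4 (x*(3*x - 1)) v dx for all v ∈ V.

Multiply both sides by a test function v and integrate from 0 to 4:
  ∫_0^4 −u''(x) v(x) dx = ∫_0^4 f(x) v(x) dx.
Integrate the LHS by parts once:
  ∫_0^4 −u'' v dx = −[u'(x) v(x)]_0^4 + ∫_0^4 u'(x) v'(x) dx.
Thus ∫_0^4 u'(x) v'(x) dx = ∫_0^4 f(x) v(x) dx + [u'(x) v(x)]_0^4.
Choose V so that boundary terms are either known or forced to vanish.
Mixed BC: u(0) = 0 (Dirichlet) and u'(4) = 0 (Neumann). Define V = {v ∈ H^1(0, 4) : v(0) = 0}. Then [u' v]_0^4 = u'(4)·v(4) − u'(0)·0 = 0.
Weak formulation: find u (satisfying any essential BC) such that ∫_0^4 u'(x) v'(x) dx = ∫_0^4 f v dx for all v ∈ V (Dirichlet at 0 absorbed into V; the Neumann datum at x = 4 is zero, so no boundary term remains).
Substituting f(x) = x*(3*x - 1), the right-hand side is ∫_0^4 (x*(3*x - 1)) v dx.


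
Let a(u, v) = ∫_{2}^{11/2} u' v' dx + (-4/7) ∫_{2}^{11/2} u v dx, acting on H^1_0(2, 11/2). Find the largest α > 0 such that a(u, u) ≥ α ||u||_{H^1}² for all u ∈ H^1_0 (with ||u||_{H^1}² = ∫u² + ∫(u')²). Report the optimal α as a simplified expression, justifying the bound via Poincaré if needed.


α = 4*(-7 + π^2)/(4*π^2 + 49)

Coercivity of a(·,·) on H^1_0(2, 11/2) means a(u, u) ≥ α ||u||_{H^1}² for every u ∈ H^1_0.
The interval has length L = 7/2, and Poincaré/coercivity depend only on L. Here a(u, u) = ∫(u')² + (-4/7)·∫u².
Here c = -4/7 < 0 with |c| < (π/L)² = 4*π^2/49, so coercivity still holds. The condition a(u,u) ≥ α||u||_{H^1}² reads (1−α)∫(u')² ≥ (α−c)∫u². Any admissible α is ≤ 1 (rapidly oscillating u have ∫u²/∫(u')² → 0), and α = 1 would force 0 ≥ (1−c)∫u², impossible since c < 1; so 1−α > 0. By the sharp Poincaré inequality on H^1_0 of an interval of length L, ∫(u')² ≥ (π/L)²∫u² with equality for the first sine mode sin(π(x−x₀)/L) (x₀ the left endpoint), so the inequality holds for all u iff (1−α)(π/L)² ≥ α − c, i.e. α ≤ ((π/L)² + c)/((π/L)² + 1) = (1 + c(L/π)²)/(1 + (L/π)²). (Direct route, valid since c ≤ 0: Poincaré gives c∫u² ≥ c(L/π)²∫(u')², so a(u,u) ≥ (1 + c(L/π)²)∫(u')², while ||u||_{H^1}² ≤ (1 + (L/π)²)∫(u')²; dividing yields the same α.) With (π/L)² = 4*π^2/49 and c = -4/7, the largest admissible constant is α = ((π/L)² + c)/((π/L)² + 1).
Simplifying, α = 4*(-7 + π^2)/(4*π^2 + 49).


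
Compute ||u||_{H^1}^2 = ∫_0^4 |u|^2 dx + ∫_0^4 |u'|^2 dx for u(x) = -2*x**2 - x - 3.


||u||_{H^1}^2 = 27688/15

The H^1 norm (squared) on an interval (0, L) is
  ||u||_{H^1}^2 = ∫_0^L u(x)^2 dx + ∫_0^L u'(x)^2 dx.
Compute u'(x) = -4*x - 1.
Then u(x)^2 = 4*x**4 + 4*x**3 + 13*x**2 + 6*x + 9 and u'(x)^2 = 16*x**2 + 8*x + 1.
Integrate each monomial from 0 to 4 using ∫_0^4 c·x^n dx = c·4^(n+1)/(n+1):
  ∫_0^4 u(x)^2 dx = ∫_0^4 (4*x^4 + 4*x^3 + 13*x^2 + 6*x + 9) dx. Term by term:
    ∫_0^4 4*x^4 dx = 4096/5;  ∫_0^4 4*x^3 dx = 256;  ∫_0^4 13*x^2 dx = 832/3;
    ∫_0^4 6*x dx = 48;  ∫_0^4 9 dx = 36.
  Sum: 4096/5 + 256 + 832/3 + 48 + 36 = 21548/15.
  ∫_0^4 u'(x)^2 dx = ∫_0^4 (16*x^2 + 8*x + 1) dx. Term by term:
    ∫_0^4 16*x^2 dx = 1024/3;  ∫_0^4 8*x dx = 64;  ∫_0^4 1 dx = 4.
  Sum: 1024/3 + 64 + 4 = 1228/3.
Adding: ||u||_{H^1}^2 = 21548/15 + 1228/3 = 27688/15.


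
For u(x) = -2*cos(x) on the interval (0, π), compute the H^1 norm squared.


||u||_{H^1(0,π)}^2 = 4*π

u'(x) = 2*sin(x).
Expand u² and (u')² and integrate term by term on (0, π), using: for integers n ≥ 1, ∫_0^π sin²(nx) dx = ∫_0^π cos²(nx) dx = π/2; for n ≠ n', ∫_0^π sin(nx)sin(n'x) dx = ∫_0^π cos(nx)cos(n'x) dx = 0; and by product-to-sum, ∫_0^π sin(nx)cos(n'x) dx = ½∫_0^π [sin((n+n')x) + sin((n−n')x)] dx, which is 0 when n+n' is even and 2n/(n²−n'²) when n+n' is odd (it need not vanish on (0, π)).
  u² squared terms: (-2)²·∫cos(x)² dx = 4·π/2 = 2*π.
  So ∫_0^π u² dx = 2*π.
  (u')² squared terms: (2)²·∫sin(x)² dx = 4·π/2 = 2*π.
  So ∫_0^π (u')² dx = 2*π.
||u||_{H^1}^2 = (2*π) + (2*π) = 4*π.


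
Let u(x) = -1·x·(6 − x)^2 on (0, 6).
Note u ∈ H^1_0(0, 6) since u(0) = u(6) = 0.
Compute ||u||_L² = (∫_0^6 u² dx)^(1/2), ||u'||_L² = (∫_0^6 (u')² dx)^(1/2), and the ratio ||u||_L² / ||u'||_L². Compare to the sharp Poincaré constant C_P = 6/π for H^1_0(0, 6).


||u||_L² / ||u'||_L² = 3*sqrt(14)/7 < C_P = 6/π.

u(x) = -1·x·(6 − x)^2, so u'(x) = 3*(2 - x)*(x - 6).
u(x) = -1·x·(6 − x)^2 vanishes at x = 0 and x = 6, so u ∈ H^1_0(0, 6). Differentiate via the product rule and integrate the resulting polynomials term by term.
  ∫_0^6 u² dx = ∫_0^6 (x^6 - 24*x^5 + 216*x^4 - 864*x^3 + 1296*x^2) dx. Term by term:
    ∫_0^6 x^6 dx = 279936/7;  ∫_0^6 -24*x^5 dx = -186624;  ∫_0^6 216*x^4 dx = 1679616/5;
    ∫_0^6 -864*x^3 dx = -279936;  ∫_0^6 1296*x^2 dx = 93312.
  Sum: 279936/7 − 186624 + 1679616/5 − 279936 + 93312 = 93312/35.
  ∫_0^6 (u')² dx = ∫_0^6 (9*x^4 - 144*x^3 + 792*x^2 - 1728*x + 1296) dx. Term by term:
    ∫_0^6 9*x^4 dx = 69984/5;  ∫_0^6 -144*x^3 dx = -46656;  ∫_0^6 792*x^2 dx = 57024;
    ∫_0^6 -1728*x dx = -31104;  ∫_0^6 1296 dx = 7776.
  Sum: 69984/5 − 46656 + 57024 − 31104 + 7776 = 5184/5.
∫_0^6 u² dx = 93312/35, so ||u||_L² = 216*sqrt(70)/35.
∫_0^6 (u')² dx = 5184/5, so ||u'||_L² = 72*sqrt(5)/5.
Ratio ||u||_L² / ||u'||_L² = 3*sqrt(14)/7.
Sharp Poincaré constant on H^1_0(0, 6) is C_P = L/π = 6/π, achieved by sin(π/6·x).
A polynomial bump cannot attain the sharp Poincaré constant (only the first sine eigenfunction does), so the ratio is strictly less than C_P, consistent with ||u||_L² ≤ C_P ||u'||_L².


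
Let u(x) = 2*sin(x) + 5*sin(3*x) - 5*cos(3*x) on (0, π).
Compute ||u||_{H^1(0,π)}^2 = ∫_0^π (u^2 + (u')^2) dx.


||u||_{H^1(0,π)}^2 = 254*π

u'(x) = 15*sin(3*x) + 2*cos(x) + 15*cos(3*x).
Expand u² and (u')² and integrate term by term on (0, π), using: for integers n ≥ 1, ∫_0^π sin²(nx) dx = ∫_0^π cos²(nx) dx = π/2; for n ≠ n', ∫_0^π sin(nx)sin(n'x) dx = ∫_0^π cos(nx)cos(n'x) dx = 0; and by product-to-sum, ∫_0^π sin(nx)cos(n'x) dx = ½∫_0^π [sin((n+n')x) + sin((n−n')x)] dx, which is 0 when n+n' is even and 2n/(n²−n'²) when n+n' is odd (it need not vanish on (0, π)).
  u² squared terms: (-5)²·∫cos(3x)² dx = 25·π/2 = 25*π/2;  (2)²·∫sin(x)² dx = 4·π/2 = 2*π;  (5)²·∫sin(3x)² dx = 25·π/2 = 25*π/2.
  u² cross terms: 2·(-5)·(2)·∫cos(3x)·sin(x) dx = -20·(0) = 0;  2·(-5)·(5)·∫cos(3x)·sin(3x) dx = -50·(0) = 0;  2·(2)·(5)·∫sin(x)·sin(3x) dx = 20·(0) = 0.
  So ∫_0^π u² dx = 25*π/2 + 2*π + 25*π/2 + 0 + 0 + 0 = 27*π.
  (u')² squared terms: (2)²·∫cos(x)² dx = 4·π/2 = 2*π;  (15)²·∫cos(3x)² dx = 225·π/2 = 225*π/2;  (15)²·∫sin(3x)² dx = 225·π/2 = 225*π/2.
  (u')² cross terms: 2·(2)·(15)·∫cos(x)·cos(3x) dx = 60·(0) = 0;  2·(2)·(15)·∫cos(x)·sin(3x) dx = 60·(0) = 0;  2·(15)·(15)·∫cos(3x)·sin(3x) dx = 450·(0) = 0.
  So ∫_0^π (u')² dx = 2*π + 225*π/2 + 225*π/2 + 0 + 0 + 0 = 227*π.
||u||_{H^1}^2 = (27*π) + (227*π) = 254*π.


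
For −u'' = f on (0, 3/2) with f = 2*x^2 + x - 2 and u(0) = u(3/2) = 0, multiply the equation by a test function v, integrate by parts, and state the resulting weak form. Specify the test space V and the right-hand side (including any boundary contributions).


V = H^1_0(0, 3/2) (so v(0) = v(3/2) = 0); weak form: ∫_0^3/2 u'v' dx = ∫_0^3/2 (2*x^2 + x - 2) v dx for all v ∈ V.

Multiply both sides by a test function v and integrate from 0 to 3/2:
  ∫_0^3/2 −u''(x) v(x) dx = ∫_0^3/2 f(x) v(x) dx.
Integrate the LHS by parts once:
  ∫_0^3/2 −u'' v dx = −[u'(x) v(x)]_0^3/2 + ∫_0^3/2 u'(x) v'(x) dx.
Thus ∫_0^3/2 u'(x) v'(x) dx = ∫_0^3/2 f(x) v(x) dx + [u'(x) v(x)]_0^3/2.
Choose V so that boundary terms are either known or forced to vanish.
u is Dirichlet: u(0) = u(3/2) = 0. Let V = H^1_0(0, 3/2); then v(0) = v(3/2) = 0, and [u' v]_0^3/2 = 0.
Weak formulation: find u (satisfying any essential BC) such that ∫_0^3/2 u'(x) v'(x) dx = ∫_0^3/2 f v dx for all v ∈ V.
Substituting f(x) = 2*x^2 + x - 2, the right-hand side is ∫_0^3/2 (2*x^2 + x - 2) v dx.


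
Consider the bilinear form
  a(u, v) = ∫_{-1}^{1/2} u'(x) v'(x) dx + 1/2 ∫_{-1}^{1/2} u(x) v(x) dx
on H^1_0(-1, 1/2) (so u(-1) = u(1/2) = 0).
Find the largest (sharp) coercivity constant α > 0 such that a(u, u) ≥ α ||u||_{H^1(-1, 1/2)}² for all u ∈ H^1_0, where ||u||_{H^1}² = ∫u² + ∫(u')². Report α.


α = (9 + 8*π^2)/(2*(9 + 4*π^2))

Coercivity of a(·,·) on H^1_0(-1, 1/2) means a(u, u) ≥ α ||u||_{H^1}² for every u ∈ H^1_0.
The interval has length L = 3/2, and Poincaré/coercivity depend only on L. Here a(u, u) = ∫(u')² + (1/2)·∫u².
Here 0 < c = 1/2 < 1. The condition a(u,u) ≥ α||u||_{H^1}² reads (1−α)∫(u')² ≥ (α−c)∫u². Any admissible α is ≤ 1 (rapidly oscillating u have ∫u²/∫(u')² → 0), and α = 1 would force 0 ≥ (1−c)∫u², impossible since c < 1; so 1−α > 0. By the sharp Poincaré inequality on H^1_0 of an interval of length L, ∫(u')² ≥ (π/L)²∫u² with equality for the first sine mode sin(π(x−x₀)/L) (x₀ the left endpoint), so the inequality holds for all u iff (1−α)(π/L)² ≥ α − c, i.e. α ≤ ((π/L)² + c)/((π/L)² + 1) = (1 + c(L/π)²)/(1 + (L/π)²). With (π/L)² = 4*π^2/9 and c = 1/2, the largest admissible constant is α = ((π/L)² + c)/((π/L)² + 1).
Simplifying, α = (9 + 8*π^2)/(2*(9 + 4*π^2)).


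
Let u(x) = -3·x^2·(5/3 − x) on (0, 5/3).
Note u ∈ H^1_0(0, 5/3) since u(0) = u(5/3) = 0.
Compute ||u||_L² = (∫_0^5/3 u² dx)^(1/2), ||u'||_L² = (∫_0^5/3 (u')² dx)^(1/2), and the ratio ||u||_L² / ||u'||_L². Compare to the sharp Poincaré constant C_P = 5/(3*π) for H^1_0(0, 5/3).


||u||_L² / ||u'||_L² = 5*sqrt(14)/42 < C_P = 5/(3*π).

u(x) = -3·x^2·(5/3 − x), so u'(x) = x*(9*x - 10).
u(x) = -3·x^2·(5/3 − x) vanishes at x = 0 and x = 5/3, so u ∈ H^1_0(0, 5/3). Differentiate via the product rule and integrate the resulting polynomials term by term.
  ∫_0^5/3 u² dx = ∫_0^5/3 (9*x^6 - 30*x^5 + 25*x^4) dx. Term by term:
    ∫_0^5/3 9*x^6 dx = 78125/1701;  ∫_0^5/3 -30*x^5 dx = -78125/729;  ∫_0^5/3 25*x^4 dx = 15625/243.
  Sum: 78125/1701 − 78125/729 + 15625/243 = 15625/5103.
  ∫_0^5/3 (u')² dx = ∫_0^5/3 (81*x^4 - 180*x^3 + 100*x^2) dx. Term by term:
    ∫_0^5/3 81*x^4 dx = 625/3;  ∫_0^5/3 -180*x^3 dx = -3125/9;  ∫_0^5/3 100*x^2 dx = 12500/81.
  Sum: 625/3 − 3125/9 + 12500/81 = 1250/81.
∫_0^5/3 u² dx = 15625/5103, so ||u||_L² = 125*sqrt(7)/189.
∫_0^5/3 (u')² dx = 1250/81, so ||u'||_L² = 25*sqrt(2)/9.
Ratio ||u||_L² / ||u'||_L² = 5*sqrt(14)/42.
Sharp Poincaré constant on H^1_0(0, 5/3) is C_P = L/π = 5/(3*π), achieved by sin(3*π/5·x).
A polynomial bump cannot attain the sharp Poincaré constant (only the first sine eigenfunction does), so the ratio is strictly less than C_P, consistent with ||u||_L² ≤ C_P ||u'||_L².


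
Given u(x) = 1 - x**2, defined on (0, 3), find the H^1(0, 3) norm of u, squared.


||u||_{H^1}^2 = 348/5

The H^1 norm (squared) on an interval (0, L) is
  ||u||_{H^1}^2 = ∫_0^L u(x)^2 dx + ∫_0^L u'(x)^2 dx.
Compute u'(x) = -2*x.
Then u(x)^2 = x**4 - 2*x**2 + 1 and u'(x)^2 = 4*x**2.
Integrate each monomial from 0 to 3 using ∫_0^3 c·x^n dx = c·3^(n+1)/(n+1):
  ∫_0^3 u(x)^2 dx = ∫_0^3 (x^4 - 2*x^2 + 1) dx. Term by term:
    ∫_0^3 x^4 dx = 243/5;  ∫_0^3 -2*x^2 dx = -18;  ∫_0^3 1 dx = 3.
  Sum: 243/5 − 18 + 3 = 168/5.
  ∫_0^3 u'(x)^2 dx = ∫_0^3 (4*x^2) dx. Term by term:
    ∫_0^3 4*x^2 dx = 36.
Adding: ||u||_{H^1}^2 = 168/5 + 36 = 348/5.


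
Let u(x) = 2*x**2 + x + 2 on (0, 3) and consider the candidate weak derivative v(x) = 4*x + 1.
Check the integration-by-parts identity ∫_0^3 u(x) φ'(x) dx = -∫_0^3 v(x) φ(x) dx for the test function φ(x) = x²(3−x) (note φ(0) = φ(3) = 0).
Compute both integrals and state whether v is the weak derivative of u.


LHS = -1107/20, RHS = -1107/20. Yes, v = u' weakly.

u(x) = 2*x**2 + x + 2, classical derivative u'(x) = 4*x + 1.
φ(x) = x²(3−x), so φ'(x) = 3*x*(2 - x).
Note φ(0) = φ(3) = 0, so the boundary term u·φ vanishes.
LHS = ∫_0^3 u(x) φ'(x) dx = ∫_0^3 (-6*x^4 + 9*x^3 + 12*x) dx. Term by term:
  ∫_0^3 -6*x^4 dx = -1458/5;  ∫_0^3 9*x^3 dx = 729/4;  ∫_0^3 12*x dx = 54.
Sum: -1458/5 + 729/4 + 54 = -1107/20.
So LHS = -1107/20.
∫_0^3 v(x) φ(x) dx = ∫_0^3 (-4*x^4 + 11*x^3 + 3*x^2) dx. Term by term:
  ∫_0^3 -4*x^4 dx = -972/5;  ∫_0^3 11*x^3 dx = 891/4;  ∫_0^3 3*x^2 dx = 27.
Sum: -972/5 + 891/4 + 27 = 1107/20.
So RHS = -∫_0^3 v(x) φ(x) dx = -1107/20.
LHS = RHS, so the identity holds for this test φ.
Moreover u is smooth here and v(x) = u'(x) = 4*x + 1 pointwise, so the identity holds for every test function. Hence v is the weak derivative of u.


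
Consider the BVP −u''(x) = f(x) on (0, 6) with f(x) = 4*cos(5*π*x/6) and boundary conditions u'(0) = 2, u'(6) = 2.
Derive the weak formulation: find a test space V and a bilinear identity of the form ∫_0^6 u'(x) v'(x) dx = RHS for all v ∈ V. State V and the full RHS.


V = H^1(0, 6) (v unrestricted at boundary; u is determined up to an additive constant); weak form: ∫_0^6 u'v' dx = ∫_0^6 (4*cos(5*π*x/6)) v dx + 2·v(6) − 2·v(0) for all v ∈ V.

Multiply both sides by a test function v and integrate from 0 to 6:
  ∫_0^6 −u''(x) v(x) dx = ∫_0^6 f(x) v(x) dx.
Integrate the LHS by parts once:
  ∫_0^6 −u'' v dx = −[u'(x) v(x)]_0^6 + ∫_0^6 u'(x) v'(x) dx.
Thus ∫_0^6 u'(x) v'(x) dx = ∫_0^6 f(x) v(x) dx + [u'(x) v(x)]_0^6.
Choose V so that boundary terms are either known or forced to vanish.
u has inhomogeneous Neumann u'(0) = 2, u'(6) = 2. [u' v]_0^6 = (2)·v(6) − (2)·v(0) = 2·v(6) − 2·v(0). Take V = H^1(0, 6); boundary term becomes part of RHS.
Weak formulation: find u (satisfying any essential BC) such that ∫_0^6 u'(x) v'(x) dx = ∫_0^6 f v dx + 2·v(6) − 2·v(0) for all v ∈ V (Neumann data are natural BCs: they enter the RHS as boundary terms).
Substituting f(x) = 4*cos(5*π*x/6), the right-hand side is ∫_0^6 (4*cos(5*π*x/6)) v dx + 2·v(6) − 2·v(0).
Compatibility check (pure Neumann): taking v ≡ 1 ∈ V gives 0 = ∫_0^6 f dx + (2) − (2), i.e. ∫_0^6 f dx must equal u'(0) − u'(6) = 0. Indeed ∫_0^6 (4*cos(5*π*x/6)) dx = 0, so the data are compatible. The solution is then unique only up to an additive constant (fix it e.g. by requiring ∫_0^6 u dx = 0).


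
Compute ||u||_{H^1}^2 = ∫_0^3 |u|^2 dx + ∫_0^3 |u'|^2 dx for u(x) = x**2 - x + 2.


||u||_{H^1}^2 = 681/10

The H^1 norm (squared) on an interval (0, L) is
  ||u||_{H^1}^2 = ∫_0^L u(x)^2 dx + ∫_0^L u'(x)^2 dx.
Compute u'(x) = 2*x - 1.
Then u(x)^2 = x**4 - 2*x**3 + 5*x**2 - 4*x + 4 and u'(x)^2 = 4*x**2 - 4*x + 1.
Integrate each monomial from 0 to 3 using ∫_0^3 c·x^n dx = c·3^(n+1)/(n+1):
  ∫_0^3 u(x)^2 dx = ∫_0^3 (x^4 - 2*x^3 + 5*x^2 - 4*x + 4) dx. Term by term:
    ∫_0^3 x^4 dx = 243/5;  ∫_0^3 -2*x^3 dx = -81/2;  ∫_0^3 5*x^2 dx = 45;
    ∫_0^3 -4*x dx = -18;  ∫_0^3 4 dx = 12.
  Sum: 243/5 − 81/2 + 45 − 18 + 12 = 471/10.
  ∫_0^3 u'(x)^2 dx = ∫_0^3 (4*x^2 - 4*x + 1) dx. Term by term:
    ∫_0^3 4*x^2 dx = 36;  ∫_0^3 -4*x dx = -18;  ∫_0^3 1 dx = 3.
  Sum: 36 − 18 + 3 = 21.
Adding: ||u||_{H^1}^2 = 471/10 + 21 = 681/10.


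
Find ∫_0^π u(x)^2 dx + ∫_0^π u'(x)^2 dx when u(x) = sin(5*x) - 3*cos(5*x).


||u||_{H^1(0,π)}^2 = 130*π

u'(x) = 15*sin(5*x) + 5*cos(5*x).
Expand u² and (u')² and integrate term by term on (0, π), using: for integers n ≥ 1, ∫_0^π sin²(nx) dx = ∫_0^π cos²(nx) dx = π/2; for n ≠ n', ∫_0^π sin(nx)sin(n'x) dx = ∫_0^π cos(nx)cos(n'x) dx = 0; and by product-to-sum, ∫_0^π sin(nx)cos(n'x) dx = ½∫_0^π [sin((n+n')x) + sin((n−n')x)] dx, which is 0 when n+n' is even and 2n/(n²−n'²) when n+n' is odd (it need not vanish on (0, π)).
  u² squared terms: (-3)²·∫cos(5x)² dx = 9·π/2 = 9*π/2;  (1)²·∫sin(5x)² dx = 1·π/2 = π/2.
  u² cross terms: 2·(-3)·(1)·∫cos(5x)·sin(5x) dx = -6·(0) = 0.
  So ∫_0^π u² dx = 9*π/2 + π/2 + 0 = 5*π.
  (u')² squared terms: (5)²·∫cos(5x)² dx = 25·π/2 = 25*π/2;  (15)²·∫sin(5x)² dx = 225·π/2 = 225*π/2.
  (u')² cross terms: 2·(5)·(15)·∫cos(5x)·sin(5x) dx = 150·(0) = 0.
  So ∫_0^π (u')² dx = 25*π/2 + 225*π/2 + 0 = 125*π.
||u||_{H^1}^2 = (5*π) + (125*π) = 130*π.


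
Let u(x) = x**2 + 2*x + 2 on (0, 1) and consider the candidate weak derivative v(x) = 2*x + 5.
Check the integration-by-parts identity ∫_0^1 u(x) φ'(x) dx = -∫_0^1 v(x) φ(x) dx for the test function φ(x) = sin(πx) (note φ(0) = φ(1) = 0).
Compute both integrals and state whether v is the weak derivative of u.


LHS = -6/π, RHS = -12/π. No, v is not the weak derivative of u.

u(x) = x**2 + 2*x + 2, classical derivative u'(x) = 2*x + 2.
φ(x) = sin(πx), so φ'(x) = π*cos(π*x).
Note φ(0) = φ(1) = 0, so the boundary term u·φ vanishes.
LHS = ∫_0^1 u(x) φ'(x) dx = ∫_0^1 (π*x^2*cos(π*x) + 2*π*x*cos(π*x) + 2*π*cos(π*x)) dx. Term by term:
  ∫_0^1 2*π*cos(π*x) dx = 0;  ∫_0^1 π*x^2*cos(π*x) dx = -2/π;  ∫_0^1 2*π*x*cos(π*x) dx = -4/π.
Sum: 0 − 2/π − 4/π = -6/π.
So LHS = -6/π.
∫_0^1 v(x) φ(x) dx = ∫_0^1 (2*x*sin(π*x) + 5*sin(π*x)) dx. Term by term:
  ∫_0^1 5*sin(π*x) dx = 10/π;  ∫_0^1 2*x*sin(π*x) dx = 2/π.
Sum: 10/π + 2/π = 12/π.
So RHS = -∫_0^1 v(x) φ(x) dx = -12/π.
LHS − RHS = 6/π ≠ 0, so the identity fails.
(For a valid weak derivative the identity must hold for EVERY test function, in particular this one. The failure shows v is NOT the weak derivative of u.)
Correct weak derivative would be u'(x) = 2*x + 2.


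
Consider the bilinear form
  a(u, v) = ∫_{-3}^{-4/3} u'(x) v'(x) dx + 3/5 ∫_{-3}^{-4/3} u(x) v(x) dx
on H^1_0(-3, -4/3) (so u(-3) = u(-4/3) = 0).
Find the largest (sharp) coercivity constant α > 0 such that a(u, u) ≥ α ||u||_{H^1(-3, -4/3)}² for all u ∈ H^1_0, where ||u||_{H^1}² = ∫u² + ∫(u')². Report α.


α = 3*(5 + 3*π^2)/(25 + 9*π^2)

Coercivity of a(·,·) on H^1_0(-3, -4/3) means a(u, u) ≥ α ||u||_{H^1}² for every u ∈ H^1_0.
The interval has length L = 5/3, and Poincaré/coercivity depend only on L. Here a(u, u) = ∫(u')² + (3/5)·∫u².
Here 0 < c = 3/5 < 1. The condition a(u,u) ≥ α||u||_{H^1}² reads (1−α)∫(u')² ≥ (α−c)∫u². Any admissible α is ≤ 1 (rapidly oscillating u have ∫u²/∫(u')² → 0), and α = 1 would force 0 ≥ (1−c)∫u², impossible since c < 1; so 1−α > 0. By the sharp Poincaré inequality on H^1_0 of an interval of length L, ∫(u')² ≥ (π/L)²∫u² with equality for the first sine mode sin(π(x−x₀)/L) (x₀ the left endpoint), so the inequality holds for all u iff (1−α)(π/L)² ≥ α − c, i.e. α ≤ ((π/L)² + c)/((π/L)² + 1) = (1 + c(L/π)²)/(1 + (L/π)²). With (π/L)² = 9*π^2/25 and c = 3/5, the largest admissible constant is α = ((π/L)² + c)/((π/L)² + 1).
Simplifying, α = 3*(5 + 3*π^2)/(25 + 9*π^2).


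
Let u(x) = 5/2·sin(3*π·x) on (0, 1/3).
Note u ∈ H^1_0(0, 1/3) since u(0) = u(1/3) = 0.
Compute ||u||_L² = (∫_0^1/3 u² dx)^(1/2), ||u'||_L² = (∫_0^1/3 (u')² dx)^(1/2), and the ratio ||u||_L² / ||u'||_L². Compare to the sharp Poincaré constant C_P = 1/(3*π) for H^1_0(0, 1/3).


||u||_L² / ||u'||_L² = 1/(3*π) = C_P.

u(x) = 5/2·sin(3*π·x), so u'(x) = 15*π*cos(3*π*x)/2.
Writing u(x) = A·sin(kπx/L) with A = 5/2 and k = 1, use ∫_0^L sin²(kπx/L) dx = L/2 and ∫_0^L cos²(kπx/L) dx = L/2.
u² = 25/4·sin²(3*π·x) and (u')² = 225*π^2/4·cos²(3*π·x), and each of sin², cos² integrates to L/2 = 1/6 over (0, 1/3).
∫_0^1/3 u² dx = 25/24, so ||u||_L² = 5*sqrt(6)/12.
∫_0^1/3 (u')² dx = 75*π^2/8, so ||u'||_L² = 5*sqrt(6)*π/4.
Ratio ||u||_L² / ||u'||_L² = 1/(3*π).
Sharp Poincaré constant on H^1_0(0, 1/3) is C_P = L/π = 1/(3*π), achieved by sin(3*π·x).
This is the k = 1 eigenfunction (up to amplitude), so the ratio equals the sharp Poincaré constant exactly.


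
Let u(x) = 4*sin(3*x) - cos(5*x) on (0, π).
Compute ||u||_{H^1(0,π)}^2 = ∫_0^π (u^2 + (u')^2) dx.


||u||_{H^1(0,π)}^2 = 93*π

u'(x) = 5*sin(5*x) + 12*cos(3*x).
Expand u² and (u')² and integrate term by term on (0, π), using: for integers n ≥ 1, ∫_0^π sin²(nx) dx = ∫_0^π cos²(nx) dx = π/2; for n ≠ n', ∫_0^π sin(nx)sin(n'x) dx = ∫_0^π cos(nx)cos(n'x) dx = 0; and by product-to-sum, ∫_0^π sin(nx)cos(n'x) dx = ½∫_0^π [sin((n+n')x) + sin((n−n')x)] dx, which is 0 when n+n' is even and 2n/(n²−n'²) when n+n' is odd (it need not vanish on (0, π)).
  u² squared terms: (-1)²·∫cos(5x)² dx = 1·π/2 = π/2;  (4)²·∫sin(3x)² dx = 16·π/2 = 8*π.
  u² cross terms: 2·(-1)·(4)·∫cos(5x)·sin(3x) dx = -8·(0) = 0.
  So ∫_0^π u² dx = π/2 + 8*π + 0 = 17*π/2.
  (u')² squared terms: (5)²·∫sin(5x)² dx = 25·π/2 = 25*π/2;  (12)²·∫cos(3x)² dx = 144·π/2 = 72*π.
  (u')² cross terms: 2·(5)·(12)·∫sin(5x)·cos(3x) dx = 120·(0) = 0.
  So ∫_0^π (u')² dx = 25*π/2 + 72*π + 0 = 169*π/2.
||u||_{H^1}^2 = (17*π/2) + (169*π/2) = 93*π.


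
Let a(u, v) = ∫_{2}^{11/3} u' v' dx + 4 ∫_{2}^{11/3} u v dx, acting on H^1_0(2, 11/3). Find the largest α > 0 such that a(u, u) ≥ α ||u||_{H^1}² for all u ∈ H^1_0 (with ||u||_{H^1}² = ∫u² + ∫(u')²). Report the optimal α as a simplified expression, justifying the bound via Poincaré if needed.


α = 1

Coercivity of a(·,·) on H^1_0(2, 11/3) means a(u, u) ≥ α ||u||_{H^1}² for every u ∈ H^1_0.
The interval has length L = 5/3, and Poincaré/coercivity depend only on L. Here a(u, u) = ∫(u')² + (4)·∫u².
Here c = 4 ≥ 1, so a(u,u) = ∫(u')² + c∫u² ≥ ∫(u')² + ∫u² = ||u||_{H^1}², i.e. α = 1 works. No larger α is possible: a(u,u) ≥ α||u||_{H^1}² means (1−α)∫(u')² ≥ (α−c)∫u², and for the modes u_n = sin(nπ(x−x₀)/L) (x₀ the left endpoint) one has ∫u_n²/∫(u_n')² = (L/(nπ))² → 0, so a(u_n,u_n)/||u_n||_{H^1}² → 1. Hence the optimal constant is α = 1.
Therefore α = 1.


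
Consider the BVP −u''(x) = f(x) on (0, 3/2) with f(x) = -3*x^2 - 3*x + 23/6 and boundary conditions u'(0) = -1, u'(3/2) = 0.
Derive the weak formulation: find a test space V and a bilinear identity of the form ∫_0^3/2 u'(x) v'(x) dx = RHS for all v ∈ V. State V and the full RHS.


V = H^1(0, 3/2) (v unrestricted at boundary; u is determined up to an additive constant); weak form: ∫_0^3/2 u'v' dx = ∫_0^3/2 (-3*x^2 - 3*x + 23/6) v dx + v(0) for all v ∈ V.

Multiply both sides by a test function v and integrate from 0 to 3/2:
  ∫_0^3/2 −u''(x) v(x) dx = ∫_0^3/2 f(x) v(x) dx.
Integrate the LHS by parts once:
  ∫_0^3/2 −u'' v dx = −[u'(x) v(x)]_0^3/2 + ∫_0^3/2 u'(x) v'(x) dx.
Thus ∫_0^3/2 u'(x) v'(x) dx = ∫_0^3/2 f(x) v(x) dx + [u'(x) v(x)]_0^3/2.
Choose V so that boundary terms are either known or forced to vanish.
u has inhomogeneous Neumann u'(0) = -1, u'(3/2) = 0. [u' v]_0^3/2 = (0)·v(3/2) − (-1)·v(0) = v(0). Take V = H^1(0, 3/2); boundary term becomes part of RHS.
Weak formulation: find u (satisfying any essential BC) such that ∫_0^3/2 u'(x) v'(x) dx = ∫_0^3/2 f v dx + v(0) for all v ∈ V (Neumann data are natural BCs: they enter the RHS as boundary terms).
Substituting f(x) = -3*x^2 - 3*x + 23/6, the right-hand side is ∫_0^3/2 (-3*x^2 - 3*x + 23/6) v dx + v(0).
Compatibility check (pure Neumann): taking v ≡ 1 ∈ V gives 0 = ∫_0^3/2 f dx + (0) − (-1), i.e. ∫_0^3/2 f dx must equal u'(0) − u'(3/2) = -1. Indeed ∫_0^3/2 (-3*x^2 - 3*x + 23/6) dx = -1, so the data are compatible. The solution is then unique only up to an additive constant (fix it e.g. by requiring ∫_0^3/2 u dx = 0).


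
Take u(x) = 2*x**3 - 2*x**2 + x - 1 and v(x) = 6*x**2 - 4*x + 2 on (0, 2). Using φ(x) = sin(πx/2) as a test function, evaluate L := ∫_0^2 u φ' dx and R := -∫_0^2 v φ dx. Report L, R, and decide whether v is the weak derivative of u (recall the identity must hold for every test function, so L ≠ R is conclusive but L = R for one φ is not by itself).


LHS = -36/π + 192/π^3, RHS = -40/π + 192/π^3. No, v is not the weak derivative of u.

u(x) = 2*x**3 - 2*x**2 + x - 1, classical derivative u'(x) = 6*x**2 - 4*x + 1.
φ(x) = sin(πx/2), so φ'(x) = π*cos(π*x/2)/2.
Note φ(0) = φ(2) = 0, so the boundary term u·φ vanishes.
LHS = ∫_0^2 u(x) φ'(x) dx = ∫_0^2 (π*x^3*cos(π*x/2) - π*x^2*cos(π*x/2) + π*x*cos(π*x/2)/2 - π*cos(π*x/2)/2) dx. Term by term:
  ∫_0^2 -π*cos(π*x/2)/2 dx = 0;  ∫_0^2 π*x^3*cos(π*x/2) dx = -48/π + 192/π^3;  ∫_0^2 π*x*cos(π*x/2)/2 dx = -4/π;
  ∫_0^2 -π*x^2*cos(π*x/2) dx = 16/π.
Sum: 0 + -48/π + 192/π^3 − 4/π + 16/π = -36/π + 192/π^3.
So LHS = -36/π + 192/π^3.
∫_0^2 v(x) φ(x) dx = ∫_0^2 (6*x^2*sin(π*x/2) - 4*x*sin(π*x/2) + 2*sin(π*x/2)) dx. Term by term:
  ∫_0^2 2*sin(π*x/2) dx = 8/π;  ∫_0^2 -4*x*sin(π*x/2) dx = -16/π;  ∫_0^2 6*x^2*sin(π*x/2) dx = -192/π^3 + 48/π.
Sum: 8/π − 16/π + -192/π^3 + 48/π = -192/π^3 + 40/π.
So RHS = -∫_0^2 v(x) φ(x) dx = -40/π + 192/π^3.
LHS − RHS = 4/π ≠ 0, so the identity fails.
(For a valid weak derivative the identity must hold for EVERY test function, in particular this one. The failure shows v is NOT the weak derivative of u.)
Correct weak derivative would be u'(x) = 6*x**2 - 4*x + 1.


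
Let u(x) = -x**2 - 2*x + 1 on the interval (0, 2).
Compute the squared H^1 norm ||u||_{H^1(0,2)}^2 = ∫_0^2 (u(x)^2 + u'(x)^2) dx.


||u||_{H^1}^2 = 282/5

The H^1 norm (squared) on an interval (0, L) is
  ||u||_{H^1}^2 = ∫_0^L u(x)^2 dx + ∫_0^L u'(x)^2 dx.
Compute u'(x) = -2*x - 2.
Then u(x)^2 = x**4 + 4*x**3 + 2*x**2 - 4*x + 1 and u'(x)^2 = 4*x**2 + 8*x + 4.
Integrate each monomial from 0 to 2 using ∫_0^2 c·x^n dx = c·2^(n+1)/(n+1):
  ∫_0^2 u(x)^2 dx = ∫_0^2 (x^4 + 4*x^3 + 2*x^2 - 4*x + 1) dx. Term by term:
    ∫_0^2 x^4 dx = 32/5;  ∫_0^2 4*x^3 dx = 16;  ∫_0^2 2*x^2 dx = 16/3;
    ∫_0^2 -4*x dx = -8;  ∫_0^2 1 dx = 2.
  Sum: 32/5 + 16 + 16/3 − 8 + 2 = 326/15.
  ∫_0^2 u'(x)^2 dx = ∫_0^2 (4*x^2 + 8*x + 4) dx. Term by term:
    ∫_0^2 4*x^2 dx = 32/3;  ∫_0^2 8*x dx = 16;  ∫_0^2 4 dx = 8.
  Sum: 32/3 + 16 + 8 = 104/3.
Adding: ||u||_{H^1}^2 = 326/15 + 104/3 = 282/5.


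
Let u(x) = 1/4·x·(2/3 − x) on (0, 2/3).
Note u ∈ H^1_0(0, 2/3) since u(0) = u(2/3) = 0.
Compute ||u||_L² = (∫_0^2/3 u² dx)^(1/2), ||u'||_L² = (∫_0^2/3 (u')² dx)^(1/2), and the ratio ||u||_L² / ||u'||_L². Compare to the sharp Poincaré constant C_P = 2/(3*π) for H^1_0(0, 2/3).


||u||_L² / ||u'||_L² = sqrt(10)/15 < C_P = 2/(3*π).

u(x) = 1/4·x·(2/3 − x), so u'(x) = 1/6 - x/2.
u(x) = 1/4·x·(2/3 − x) vanishes at x = 0 and x = 2/3, so u ∈ H^1_0(0, 2/3). Differentiate via the product rule and integrate the resulting polynomials term by term.
  ∫_0^2/3 u² dx = ∫_0^2/3 (x^4/16 - x^3/12 + x^2/36) dx. Term by term:
    ∫_0^2/3 x^4/16 dx = 2/1215;  ∫_0^2/3 -x^3/12 dx = -1/243;  ∫_0^2/3 x^2/36 dx = 2/729.
  Sum: 2/1215 − 1/243 + 2/729 = 1/3645.
  ∫_0^2/3 (u')² dx = ∫_0^2/3 (x^2/4 - x/6 + 1/36) dx. Term by term:
    ∫_0^2/3 x^2/4 dx = 2/81;  ∫_0^2/3 -x/6 dx = -1/27;  ∫_0^2/3 1/36 dx = 1/54.
  Sum: 2/81 − 1/27 + 1/54 = 1/162.
∫_0^2/3 u² dx = 1/3645, so ||u||_L² = sqrt(5)/135.
∫_0^2/3 (u')² dx = 1/162, so ||u'||_L² = sqrt(2)/18.
Ratio ||u||_L² / ||u'||_L² = sqrt(10)/15.
Sharp Poincaré constant on H^1_0(0, 2/3) is C_P = L/π = 2/(3*π), achieved by sin(3*π/2·x).
A polynomial bump cannot attain the sharp Poincaré constant (only the first sine eigenfunction does), so the ratio is strictly less than C_P, consistent with ||u||_L² ≤ C_P ||u'||_L².


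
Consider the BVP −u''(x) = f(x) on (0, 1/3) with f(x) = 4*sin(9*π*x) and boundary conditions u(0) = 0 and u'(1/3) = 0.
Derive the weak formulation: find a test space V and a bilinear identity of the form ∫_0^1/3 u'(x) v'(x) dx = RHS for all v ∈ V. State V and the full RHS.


V = {v ∈ H^1(0, 1/3) : v(0) = 0} (test functions vanish at x = 0 where u is specified); weak form: ∫_0^1/3 u'v' dx = ∫_0^1/3 (4*sin(9*π*x)) v dx for all v ∈ V.

Multiply both sides by a test function v and integrate from 0 to 1/3:
  ∫_0^1/3 −u''(x) v(x) dx = ∫_0^1/3 f(x) v(x) dx.
Integrate the LHS by parts once:
  ∫_0^1/3 −u'' v dx = −[u'(x) v(x)]_0^1/3 + ∫_0^1/3 u'(x) v'(x) dx.
Thus ∫_0^1/3 u'(x) v'(x) dx = ∫_0^1/3 f(x) v(x) dx + [u'(x) v(x)]_0^1/3.
Choose V so that boundary terms are either known or forced to vanish.
Mixed BC: u(0) = 0 (Dirichlet) and u'(1/3) = 0 (Neumann). Define V = {v ∈ H^1(0, 1/3) : v(0) = 0}. Then [u' v]_0^1/3 = u'(1/3)·v(1/3) − u'(0)·0 = 0.
Weak formulation: find u (satisfying any essential BC) such that ∫_0^1/3 u'(x) v'(x) dx = ∫_0^1/3 f v dx for all v ∈ V (Dirichlet at 0 absorbed into V; the Neumann datum at x = 1/3 is zero, so no boundary term remains).
Substituting f(x) = 4*sin(9*π*x), the right-hand side is ∫_0^1/3 (4*sin(9*π*x)) v dx.


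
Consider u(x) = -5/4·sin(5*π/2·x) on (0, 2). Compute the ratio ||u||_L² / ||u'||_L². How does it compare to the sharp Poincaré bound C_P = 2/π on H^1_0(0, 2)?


||u||_L² / ||u'||_L² = 2/(5*π) < C_P = 2/π.

u(x) = -5/4·sin(5*π/2·x), so u'(x) = -25*π*cos(5*π*x/2)/8.
Writing u(x) = A·sin(kπx/L) with A = -5/4 and k = 5, use ∫_0^L sin²(kπx/L) dx = L/2 and ∫_0^L cos²(kπx/L) dx = L/2.
u² = 25/16·sin²(5*π/2·x) and (u')² = 625*π^2/64·cos²(5*π/2·x), and each of sin², cos² integrates to L/2 = 1 over (0, 2).
∫_0^2 u² dx = 25/16, so ||u||_L² = 5/4.
∫_0^2 (u')² dx = 625*π^2/64, so ||u'||_L² = 25*π/8.
Ratio ||u||_L² / ||u'||_L² = 2/(5*π).
Sharp Poincaré constant on H^1_0(0, 2) is C_P = L/π = 2/π, achieved by sin(π/2·x).
This is the k = 5 harmonic; the ratio L/(kπ) is strictly less than C_P = L/π, consistent with the sharp inequality ||u||_L² ≤ C_P ||u'||_L².


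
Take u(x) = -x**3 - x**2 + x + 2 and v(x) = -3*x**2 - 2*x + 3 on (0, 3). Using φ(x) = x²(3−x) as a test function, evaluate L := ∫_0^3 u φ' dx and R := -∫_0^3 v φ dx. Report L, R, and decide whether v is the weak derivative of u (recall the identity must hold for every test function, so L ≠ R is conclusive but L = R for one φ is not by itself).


LHS = 1809/20, RHS = 1539/20. No, v is not the weak derivative of u.

u(x) = -x**3 - x**2 + x + 2, classical derivative u'(x) = -3*x**2 - 2*x + 1.
φ(x) = x²(3−x), so φ'(x) = 3*x*(2 - x).
Note φ(0) = φ(3) = 0, so the boundary term u·φ vanishes.
LHS = ∫_0^3 u(x) φ'(x) dx = ∫_0^3 (3*x^5 - 3*x^4 - 9*x^3 + 12*x) dx. Term by term:
  ∫_0^3 3*x^5 dx = 729/2;  ∫_0^3 -3*x^4 dx = -729/5;  ∫_0^3 -9*x^3 dx = -729/4;
  ∫_0^3 12*x dx = 54.
Sum: 729/2 − 729/5 − 729/4 + 54 = 1809/20.
So LHS = 1809/20.
∫_0^3 v(x) φ(x) dx = ∫_0^3 (3*x^5 - 7*x^4 - 9*x^3 + 9*x^2) dx. Term by term:
  ∫_0^3 3*x^5 dx = 729/2;  ∫_0^3 -7*x^4 dx = -1701/5;  ∫_0^3 -9*x^3 dx = -729/4;
  ∫_0^3 9*x^2 dx = 81.
Sum: 729/2 − 1701/5 − 729/4 + 81 = -1539/20.
So RHS = -∫_0^3 v(x) φ(x) dx = 1539/20.
LHS − RHS = 27/2 ≠ 0, so the identity fails.
(For a valid weak derivative the identity must hold for EVERY test function, in particular this one. The failure shows v is NOT the weak derivative of u.)
Correct weak derivative would be u'(x) = -3*x**2 - 2*x + 1.
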